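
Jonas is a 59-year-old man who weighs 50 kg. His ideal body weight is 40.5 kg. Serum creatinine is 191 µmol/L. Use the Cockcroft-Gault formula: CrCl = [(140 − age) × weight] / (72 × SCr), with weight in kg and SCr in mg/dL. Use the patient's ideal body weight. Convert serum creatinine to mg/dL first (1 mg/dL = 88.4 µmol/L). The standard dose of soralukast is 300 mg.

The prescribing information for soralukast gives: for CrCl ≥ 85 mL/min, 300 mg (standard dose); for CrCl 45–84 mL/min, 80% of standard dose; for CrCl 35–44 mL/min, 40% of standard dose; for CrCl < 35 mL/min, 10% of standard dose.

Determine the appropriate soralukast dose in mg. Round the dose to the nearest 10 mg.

SCr = 191 / 88.4 = 2.161 mg/dL
CrCl = (140 − 59) × 40.5 / (72 × 2.161) = 3280.5 / 155.59 ≈ 21.1 mL/min
CrCl ≈ 21 mL/min → bracket < 35 mL/min.
10% of 300 mg = 30 mg

30 mg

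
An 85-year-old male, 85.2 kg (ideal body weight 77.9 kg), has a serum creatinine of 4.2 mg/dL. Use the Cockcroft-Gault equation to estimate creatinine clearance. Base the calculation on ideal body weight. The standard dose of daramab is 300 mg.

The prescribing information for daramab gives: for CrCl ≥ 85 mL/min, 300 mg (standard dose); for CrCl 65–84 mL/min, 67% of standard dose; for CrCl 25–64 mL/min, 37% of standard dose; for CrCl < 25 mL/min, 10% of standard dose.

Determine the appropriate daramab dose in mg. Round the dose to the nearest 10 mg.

30 mg

CrCl = (140 − 85) × 77.9 / (72 × 4.2) = 4284.5 / 302.40 ≈ 14.2 mL/min
CrCl ≈ 14 mL/min → bracket < 25 mL/min.
10% of 300 mg = 30 mg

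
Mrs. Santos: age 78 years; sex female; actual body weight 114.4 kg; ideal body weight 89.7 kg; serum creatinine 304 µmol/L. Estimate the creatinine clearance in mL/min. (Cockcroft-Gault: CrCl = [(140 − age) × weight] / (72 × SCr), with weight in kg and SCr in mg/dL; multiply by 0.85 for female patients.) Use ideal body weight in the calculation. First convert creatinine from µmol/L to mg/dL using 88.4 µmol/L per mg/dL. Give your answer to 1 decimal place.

SCr = 304 / 88.4 = 3.439 mg/dL
CrCl = (140 − 78) × 89.7 / (72 × 3.439) × 0.85 = 5561.4 / 247.61 × 0.85 ≈ 19.1 mL/min

19.1 mL/min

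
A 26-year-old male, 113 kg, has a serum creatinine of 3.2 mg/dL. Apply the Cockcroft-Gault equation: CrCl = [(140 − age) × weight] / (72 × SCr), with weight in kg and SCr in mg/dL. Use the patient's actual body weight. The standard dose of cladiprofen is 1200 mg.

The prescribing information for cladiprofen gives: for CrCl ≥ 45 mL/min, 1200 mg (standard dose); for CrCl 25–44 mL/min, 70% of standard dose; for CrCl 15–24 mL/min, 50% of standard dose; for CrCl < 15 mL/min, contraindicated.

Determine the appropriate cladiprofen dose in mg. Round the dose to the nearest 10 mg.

CrCl = (140 − 26) × 113 / (72 × 3.2) = 12882.0 / 230.40 ≈ 55.9 mL/min
CrCl ≈ 56 mL/min → bracket ≥ 45 mL/min.
100% of 1200 mg = 1200 mg

1200 mg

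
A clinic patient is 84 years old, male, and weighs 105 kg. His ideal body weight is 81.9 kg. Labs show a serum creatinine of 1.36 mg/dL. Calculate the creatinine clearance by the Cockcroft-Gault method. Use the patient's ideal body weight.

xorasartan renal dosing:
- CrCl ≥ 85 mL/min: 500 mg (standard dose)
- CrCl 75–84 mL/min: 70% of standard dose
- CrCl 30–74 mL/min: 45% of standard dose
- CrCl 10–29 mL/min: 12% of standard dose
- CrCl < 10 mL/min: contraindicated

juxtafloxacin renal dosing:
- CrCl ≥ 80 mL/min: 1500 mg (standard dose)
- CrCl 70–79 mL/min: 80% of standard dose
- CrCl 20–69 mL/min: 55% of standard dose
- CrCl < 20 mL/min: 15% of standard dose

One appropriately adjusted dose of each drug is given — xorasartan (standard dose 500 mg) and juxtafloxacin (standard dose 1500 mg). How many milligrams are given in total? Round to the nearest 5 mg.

CrCl = (140 − 84) × 81.9 / (72 × 1.36) = 4586.4 / 97.92 ≈ 46.8 mL/min
CrCl ≈ 47 mL/min.
xorasartan: 30–74 mL/min → 45% of 500 mg = 225 mg.
juxtafloxacin: 20–69 mL/min → 55% of 1500 mg = 825 mg.
Total = 225 + 825 = 1050 mg.

1050 mg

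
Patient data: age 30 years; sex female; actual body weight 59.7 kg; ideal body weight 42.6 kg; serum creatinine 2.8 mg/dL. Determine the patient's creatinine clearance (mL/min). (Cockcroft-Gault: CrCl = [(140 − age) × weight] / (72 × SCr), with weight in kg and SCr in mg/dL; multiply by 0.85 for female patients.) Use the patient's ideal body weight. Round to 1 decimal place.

19.8 mL/min

CrCl = (140 − 30) × 42.6 / (72 × 2.8) × 0.85 = 4686.0 / 201.60 × 0.85 ≈ 19.8 mL/min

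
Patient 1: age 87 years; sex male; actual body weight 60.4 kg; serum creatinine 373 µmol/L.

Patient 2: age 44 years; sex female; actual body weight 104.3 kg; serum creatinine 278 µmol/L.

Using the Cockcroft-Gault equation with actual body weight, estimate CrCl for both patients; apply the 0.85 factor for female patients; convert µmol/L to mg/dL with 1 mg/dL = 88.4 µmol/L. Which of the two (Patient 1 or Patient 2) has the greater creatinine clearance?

Patient 1: SCr = 373 / 88.4 = 4.219 mg/dL
Patient 1: CrCl = (140 − 87) × 60.4 / (72 × 4.219) = 3201.2 / 303.77 ≈ 10.5 mL/min
Patient 2: SCr = 278 / 88.4 = 3.145 mg/dL
Patient 2: CrCl = (140 − 44) × 104.3 / (72 × 3.145) × 0.85 = 10012.8 / 226.44 × 0.85 ≈ 37.6 mL/min
10.5 vs 37.6 mL/min → Patient 2 is higher.

Patient 2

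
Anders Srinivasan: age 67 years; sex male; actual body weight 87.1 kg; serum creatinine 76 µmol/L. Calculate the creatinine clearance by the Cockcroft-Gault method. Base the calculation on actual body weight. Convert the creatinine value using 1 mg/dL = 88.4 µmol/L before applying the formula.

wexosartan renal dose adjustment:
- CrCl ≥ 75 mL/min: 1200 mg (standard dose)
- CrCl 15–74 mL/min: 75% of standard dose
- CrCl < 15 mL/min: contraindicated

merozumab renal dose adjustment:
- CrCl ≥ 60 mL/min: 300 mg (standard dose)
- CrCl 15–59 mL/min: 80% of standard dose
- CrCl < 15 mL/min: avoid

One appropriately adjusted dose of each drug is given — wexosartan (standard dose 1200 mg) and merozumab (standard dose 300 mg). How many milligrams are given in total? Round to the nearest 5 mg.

1500 mg

SCr = 76 / 88.4 = 0.86 mg/dL
CrCl = (140 − 67) × 87.1 / (72 × 0.86) = 6358.3 / 61.92 ≈ 102.7 mL/min
CrCl ≈ 103 mL/min.
wexosartan: ≥ 75 mL/min → 100% of 1200 mg = 1200 mg.
merozumab: ≥ 60 mL/min → 100% of 300 mg = 300 mg.
Total = 1200 + 300 = 1500 mg.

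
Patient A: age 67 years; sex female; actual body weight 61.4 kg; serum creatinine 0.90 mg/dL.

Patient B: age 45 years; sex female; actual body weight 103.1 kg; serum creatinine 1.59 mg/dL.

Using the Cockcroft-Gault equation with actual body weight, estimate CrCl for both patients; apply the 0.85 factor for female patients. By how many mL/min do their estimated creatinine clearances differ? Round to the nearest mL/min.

14 mL/min

Patient A: CrCl = (140 − 67) × 61.4 / (72 × 0.9) × 0.85 = 4482.2 / 64.80 × 0.85 ≈ 58.8 mL/min
Patient B: CrCl = (140 − 45) × 103.1 / (72 × 1.59) × 0.85 = 9794.5 / 114.48 × 0.85 ≈ 72.7 mL/min
|58.8 − 72.7| = 13.9 mL/min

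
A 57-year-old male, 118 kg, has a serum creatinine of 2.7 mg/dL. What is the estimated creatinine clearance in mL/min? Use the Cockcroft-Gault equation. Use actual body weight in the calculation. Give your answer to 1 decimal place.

50.4 mL/min

CrCl = (140 − 57) × 118 / (72 × 2.7) = 9794.0 / 194.40 ≈ 50.4 mL/min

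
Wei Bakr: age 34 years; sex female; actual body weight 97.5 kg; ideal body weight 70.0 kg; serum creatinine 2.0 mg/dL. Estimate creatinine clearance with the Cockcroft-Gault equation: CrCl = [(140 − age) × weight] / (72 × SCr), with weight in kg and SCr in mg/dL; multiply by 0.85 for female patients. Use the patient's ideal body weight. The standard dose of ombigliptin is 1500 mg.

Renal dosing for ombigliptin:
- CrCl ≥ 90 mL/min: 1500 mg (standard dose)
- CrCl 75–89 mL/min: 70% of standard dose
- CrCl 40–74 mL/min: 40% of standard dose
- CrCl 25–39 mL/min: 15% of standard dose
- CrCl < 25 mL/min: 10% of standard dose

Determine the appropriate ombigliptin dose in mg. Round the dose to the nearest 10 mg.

600 mg

CrCl = (140 − 34) × 70 / (72 × 2) × 0.85 = 7420.0 / 144.00 × 0.85 ≈ 43.8 mL/min
CrCl ≈ 44 mL/min → bracket 40–74 mL/min.
40% of 1500 mg = 600 mg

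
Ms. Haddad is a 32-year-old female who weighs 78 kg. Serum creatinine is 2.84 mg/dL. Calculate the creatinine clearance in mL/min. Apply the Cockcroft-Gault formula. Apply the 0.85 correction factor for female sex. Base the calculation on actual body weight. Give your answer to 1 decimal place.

35.0 mL/min

CrCl = (140 − 32) × 78 / (72 × 2.84) × 0.85 = 8424.0 / 204.48 × 0.85 ≈ 35.0 mL/min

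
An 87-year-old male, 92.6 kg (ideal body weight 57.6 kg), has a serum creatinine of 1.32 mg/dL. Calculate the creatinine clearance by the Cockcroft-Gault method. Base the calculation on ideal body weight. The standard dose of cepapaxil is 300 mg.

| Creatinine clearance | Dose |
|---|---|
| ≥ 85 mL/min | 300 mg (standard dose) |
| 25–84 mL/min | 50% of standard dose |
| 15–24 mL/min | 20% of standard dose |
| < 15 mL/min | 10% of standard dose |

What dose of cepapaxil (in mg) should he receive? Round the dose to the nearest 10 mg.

150 mg

CrCl = (140 − 87) × 57.6 / (72 × 1.32) = 3052.8 / 95.04 ≈ 32.1 mL/min
CrCl ≈ 32 mL/min → bracket 25–84 mL/min.
50% of 300 mg = 150 mg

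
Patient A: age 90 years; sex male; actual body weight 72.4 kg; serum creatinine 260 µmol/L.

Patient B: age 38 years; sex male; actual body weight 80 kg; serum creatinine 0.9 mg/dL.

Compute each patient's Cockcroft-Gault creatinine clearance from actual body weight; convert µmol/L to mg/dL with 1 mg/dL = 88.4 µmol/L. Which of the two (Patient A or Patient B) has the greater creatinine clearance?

Patient A: SCr = 260 / 88.4 = 2.941 mg/dL
Patient A: CrCl = (140 − 90) × 72.4 / (72 × 2.941) = 3620.0 / 211.75 ≈ 17.1 mL/min
Patient B: CrCl = (140 − 38) × 80 / (72 × 0.9) = 8160.0 / 64.80 ≈ 125.9 mL/min
17.1 vs 125.9 mL/min → Patient B is higher.

Patient B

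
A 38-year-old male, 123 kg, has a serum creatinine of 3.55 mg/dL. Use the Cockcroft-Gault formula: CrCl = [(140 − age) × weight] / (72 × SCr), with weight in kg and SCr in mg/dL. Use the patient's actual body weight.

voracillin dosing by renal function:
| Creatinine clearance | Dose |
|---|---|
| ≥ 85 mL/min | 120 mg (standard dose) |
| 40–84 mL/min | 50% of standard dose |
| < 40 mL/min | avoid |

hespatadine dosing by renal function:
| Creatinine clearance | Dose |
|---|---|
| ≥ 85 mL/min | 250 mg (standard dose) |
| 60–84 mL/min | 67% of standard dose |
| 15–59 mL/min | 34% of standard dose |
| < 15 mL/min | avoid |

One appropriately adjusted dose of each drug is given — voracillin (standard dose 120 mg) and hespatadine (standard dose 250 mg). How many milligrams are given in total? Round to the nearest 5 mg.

CrCl = (140 − 38) × 123 / (72 × 3.55) = 12546.0 / 255.60 ≈ 49.1 mL/min
CrCl ≈ 49 mL/min.
voracillin: 40–84 mL/min → 50% of 120 mg = 60 mg.
hespatadine: 15–59 mL/min → 34% of 250 mg = 85 mg.
Total = 60 + 85 = 145 mg.

145 mg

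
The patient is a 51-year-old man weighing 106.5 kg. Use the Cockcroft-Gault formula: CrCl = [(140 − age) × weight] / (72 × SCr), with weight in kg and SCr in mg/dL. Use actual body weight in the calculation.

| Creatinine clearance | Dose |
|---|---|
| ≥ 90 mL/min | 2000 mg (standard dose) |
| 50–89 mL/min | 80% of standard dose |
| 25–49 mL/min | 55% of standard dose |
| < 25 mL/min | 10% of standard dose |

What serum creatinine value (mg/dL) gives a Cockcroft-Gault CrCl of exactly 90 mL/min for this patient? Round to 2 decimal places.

1.46 mg/dL

Standard dose requires CrCl ≥ 90 mL/min.
Set (140 − 51) × 106.5 / (72 × SCr) = 90
SCr = (140 − 51) × 106.5 / (72 × 90) = 1.463 mg/dL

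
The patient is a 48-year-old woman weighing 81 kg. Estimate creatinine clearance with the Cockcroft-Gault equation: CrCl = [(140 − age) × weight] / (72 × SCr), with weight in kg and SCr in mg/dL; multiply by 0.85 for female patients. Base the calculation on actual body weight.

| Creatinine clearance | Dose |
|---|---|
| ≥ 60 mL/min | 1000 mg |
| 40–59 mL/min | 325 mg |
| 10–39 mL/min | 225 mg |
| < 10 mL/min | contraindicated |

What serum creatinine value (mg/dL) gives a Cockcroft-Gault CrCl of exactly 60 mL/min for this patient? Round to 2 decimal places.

Standard dose requires CrCl ≥ 60 mL/min.
Set (140 − 48) × 81 × 0.85 / (72 × SCr) = 60
SCr = (140 − 48) × 81 × 0.85 / (72 × 60) = 1.466 mg/dL

1.47 mg/dL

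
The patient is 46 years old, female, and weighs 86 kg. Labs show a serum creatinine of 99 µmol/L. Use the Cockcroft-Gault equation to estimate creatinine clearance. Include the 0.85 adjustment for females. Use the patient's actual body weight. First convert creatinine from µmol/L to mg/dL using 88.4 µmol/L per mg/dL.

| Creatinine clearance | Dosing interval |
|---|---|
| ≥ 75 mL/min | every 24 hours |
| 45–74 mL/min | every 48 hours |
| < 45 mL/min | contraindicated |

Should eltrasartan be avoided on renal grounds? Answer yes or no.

SCr = 99 / 88.4 = 1.12 mg/dL
CrCl = (140 − 46) × 86 / (72 × 1.12) × 0.85 = 8084.0 / 80.64 × 0.85 ≈ 85.2 mL/min
CrCl ≈ 85 mL/min, which is ≥ 45 mL/min.

no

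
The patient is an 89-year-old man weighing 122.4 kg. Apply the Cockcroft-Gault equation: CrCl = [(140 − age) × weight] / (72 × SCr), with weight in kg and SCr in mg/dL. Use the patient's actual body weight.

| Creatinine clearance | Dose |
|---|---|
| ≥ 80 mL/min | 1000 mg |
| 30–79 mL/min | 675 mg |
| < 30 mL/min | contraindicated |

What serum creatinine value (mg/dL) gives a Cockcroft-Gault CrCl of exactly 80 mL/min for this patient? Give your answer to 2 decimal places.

Standard dose requires CrCl ≥ 80 mL/min.
Set (140 − 89) × 122.4 / (72 × SCr) = 80
SCr = (140 − 89) × 122.4 / (72 × 80) = 1.084 mg/dL

1.08 mg/dL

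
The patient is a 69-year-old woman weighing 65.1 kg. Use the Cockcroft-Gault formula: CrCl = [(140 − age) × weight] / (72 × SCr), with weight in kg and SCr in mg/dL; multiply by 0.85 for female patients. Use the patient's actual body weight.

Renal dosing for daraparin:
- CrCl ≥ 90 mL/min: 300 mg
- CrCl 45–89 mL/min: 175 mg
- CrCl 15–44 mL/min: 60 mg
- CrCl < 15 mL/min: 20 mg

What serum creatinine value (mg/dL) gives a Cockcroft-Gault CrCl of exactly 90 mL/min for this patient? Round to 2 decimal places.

Standard dose requires CrCl ≥ 90 mL/min.
Set (140 − 69) × 65.1 × 0.85 / (72 × SCr) = 90
SCr = (140 − 69) × 65.1 × 0.85 / (72 × 90) = 0.606 mg/dL

0.61 mg/dL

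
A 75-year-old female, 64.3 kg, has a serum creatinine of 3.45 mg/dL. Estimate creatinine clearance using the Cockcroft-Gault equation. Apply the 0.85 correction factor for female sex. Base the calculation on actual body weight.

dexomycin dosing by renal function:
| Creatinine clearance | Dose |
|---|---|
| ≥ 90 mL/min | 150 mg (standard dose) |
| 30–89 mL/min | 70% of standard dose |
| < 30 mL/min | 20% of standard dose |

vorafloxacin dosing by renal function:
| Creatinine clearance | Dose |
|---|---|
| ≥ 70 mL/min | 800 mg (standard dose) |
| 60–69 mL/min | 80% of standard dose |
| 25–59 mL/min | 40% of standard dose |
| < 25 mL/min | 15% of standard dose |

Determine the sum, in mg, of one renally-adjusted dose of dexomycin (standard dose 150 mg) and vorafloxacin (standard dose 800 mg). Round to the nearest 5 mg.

150 mg

CrCl = (140 − 75) × 64.3 / (72 × 3.45) × 0.85 = 4179.5 / 248.40 × 0.85 ≈ 14.3 mL/min
CrCl ≈ 14 mL/min.
dexomycin: < 30 mL/min → 20% of 150 mg = 30 mg.
vorafloxacin: < 25 mL/min → 15% of 800 mg = 120 mg.
Total = 30 + 120 = 150 mg.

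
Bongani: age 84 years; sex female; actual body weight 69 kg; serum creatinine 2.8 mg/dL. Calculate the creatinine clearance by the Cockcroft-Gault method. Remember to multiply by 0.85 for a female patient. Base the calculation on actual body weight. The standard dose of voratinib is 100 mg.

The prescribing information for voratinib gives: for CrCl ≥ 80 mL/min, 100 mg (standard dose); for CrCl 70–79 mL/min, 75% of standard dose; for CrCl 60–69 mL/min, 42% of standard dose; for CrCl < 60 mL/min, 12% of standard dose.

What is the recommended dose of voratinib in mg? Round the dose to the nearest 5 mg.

CrCl = (140 − 84) × 69 / (72 × 2.8) × 0.85 = 3864.0 / 201.60 × 0.85 ≈ 16.3 mL/min
CrCl ≈ 16 mL/min → bracket < 60 mL/min.
12% of 100 mg = 12 mg → 10 mg

10 mg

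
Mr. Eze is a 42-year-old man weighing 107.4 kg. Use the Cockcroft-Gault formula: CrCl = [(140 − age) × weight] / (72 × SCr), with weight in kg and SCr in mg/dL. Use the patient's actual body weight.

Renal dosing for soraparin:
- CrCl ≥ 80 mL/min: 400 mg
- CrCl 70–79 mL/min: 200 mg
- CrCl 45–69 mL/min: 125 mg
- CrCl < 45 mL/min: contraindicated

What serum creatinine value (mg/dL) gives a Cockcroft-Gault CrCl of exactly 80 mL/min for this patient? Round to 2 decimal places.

1.83 mg/dL

Standard dose requires CrCl ≥ 80 mL/min.
Set (140 − 42) × 107.4 / (72 × SCr) = 80
SCr = (140 − 42) × 107.4 / (72 × 80) = 1.827 mg/dL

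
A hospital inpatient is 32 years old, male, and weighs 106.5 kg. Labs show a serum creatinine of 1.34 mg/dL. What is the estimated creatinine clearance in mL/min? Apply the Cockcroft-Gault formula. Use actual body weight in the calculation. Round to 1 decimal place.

119.2 mL/min

CrCl = (140 − 32) × 106.5 / (72 × 1.34) = 11502.0 / 96.48 ≈ 119.2 mL/min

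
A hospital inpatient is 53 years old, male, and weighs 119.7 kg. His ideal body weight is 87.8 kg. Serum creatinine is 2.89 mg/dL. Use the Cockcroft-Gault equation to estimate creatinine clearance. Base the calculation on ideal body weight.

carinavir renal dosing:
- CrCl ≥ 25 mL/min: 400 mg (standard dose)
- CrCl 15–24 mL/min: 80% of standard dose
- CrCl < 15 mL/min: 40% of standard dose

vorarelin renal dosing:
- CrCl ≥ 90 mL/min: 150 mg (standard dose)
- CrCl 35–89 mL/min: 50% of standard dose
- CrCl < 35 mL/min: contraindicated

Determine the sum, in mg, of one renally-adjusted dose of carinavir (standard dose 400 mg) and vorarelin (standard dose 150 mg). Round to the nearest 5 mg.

475 mg

CrCl = (140 − 53) × 87.8 / (72 × 2.89) = 7638.6 / 208.08 ≈ 36.7 mL/min
CrCl ≈ 37 mL/min.
carinavir: ≥ 25 mL/min → 100% of 400 mg = 400 mg.
vorarelin: 35–89 mL/min → 50% of 150 mg = 75 mg.
Total = 400 + 75 = 475 mg.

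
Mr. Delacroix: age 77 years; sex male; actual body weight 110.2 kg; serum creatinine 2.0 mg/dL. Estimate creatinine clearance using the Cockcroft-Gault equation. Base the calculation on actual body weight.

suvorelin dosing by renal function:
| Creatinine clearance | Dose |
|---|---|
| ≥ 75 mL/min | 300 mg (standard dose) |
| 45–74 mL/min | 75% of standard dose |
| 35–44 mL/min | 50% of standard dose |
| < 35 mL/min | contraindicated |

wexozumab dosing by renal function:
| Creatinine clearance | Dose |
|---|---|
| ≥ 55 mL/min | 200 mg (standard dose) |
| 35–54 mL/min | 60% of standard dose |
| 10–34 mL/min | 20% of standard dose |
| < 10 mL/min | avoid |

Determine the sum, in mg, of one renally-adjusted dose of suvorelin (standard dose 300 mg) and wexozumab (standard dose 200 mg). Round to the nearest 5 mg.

345 mg

CrCl = (140 − 77) × 110.2 / (72 × 2) = 6942.6 / 144.00 ≈ 48.2 mL/min
CrCl ≈ 48 mL/min.
suvorelin: 45–74 mL/min → 75% of 300 mg = 225 mg.
wexozumab: 35–54 mL/min → 60% of 200 mg = 120 mg.
Total = 225 + 120 = 345 mg.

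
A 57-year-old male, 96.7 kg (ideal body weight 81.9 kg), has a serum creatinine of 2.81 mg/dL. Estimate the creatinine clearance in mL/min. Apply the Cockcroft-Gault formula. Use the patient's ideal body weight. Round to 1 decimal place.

CrCl = (140 − 57) × 81.9 / (72 × 2.81) = 6797.7 / 202.32 ≈ 33.6 mL/min

33.6 mL/min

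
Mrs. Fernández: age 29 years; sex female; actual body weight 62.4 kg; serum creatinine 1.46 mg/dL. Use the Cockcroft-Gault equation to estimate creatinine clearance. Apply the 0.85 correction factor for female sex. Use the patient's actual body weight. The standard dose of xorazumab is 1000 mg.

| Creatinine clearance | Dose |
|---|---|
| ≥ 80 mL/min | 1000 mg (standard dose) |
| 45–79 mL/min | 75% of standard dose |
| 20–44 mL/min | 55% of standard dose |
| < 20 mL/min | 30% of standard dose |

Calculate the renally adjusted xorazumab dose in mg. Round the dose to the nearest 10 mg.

CrCl = (140 − 29) × 62.4 / (72 × 1.46) × 0.85 = 6926.4 / 105.12 × 0.85 ≈ 56.0 mL/min
CrCl ≈ 56 mL/min → bracket 45–79 mL/min.
75% of 1000 mg = 750 mg

750 mg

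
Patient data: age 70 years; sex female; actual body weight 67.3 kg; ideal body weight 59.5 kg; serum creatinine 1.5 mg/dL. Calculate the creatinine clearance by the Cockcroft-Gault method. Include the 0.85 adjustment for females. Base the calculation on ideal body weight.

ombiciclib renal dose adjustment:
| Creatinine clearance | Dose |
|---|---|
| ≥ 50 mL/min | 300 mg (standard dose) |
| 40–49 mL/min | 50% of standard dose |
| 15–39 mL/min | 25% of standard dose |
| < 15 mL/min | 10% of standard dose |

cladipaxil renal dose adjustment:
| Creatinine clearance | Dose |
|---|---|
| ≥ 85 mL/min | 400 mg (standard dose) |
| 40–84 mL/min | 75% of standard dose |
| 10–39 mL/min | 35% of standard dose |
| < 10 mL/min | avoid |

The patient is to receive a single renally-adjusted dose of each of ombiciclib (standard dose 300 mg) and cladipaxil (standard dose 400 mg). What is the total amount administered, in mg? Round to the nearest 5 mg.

CrCl = (140 − 70) × 59.5 / (72 × 1.5) × 0.85 = 4165.0 / 108.00 × 0.85 ≈ 32.8 mL/min
CrCl ≈ 33 mL/min.
ombiciclib: 15–39 mL/min → 25% of 300 mg = 75 mg.
cladipaxil: 10–39 mL/min → 35% of 400 mg = 140 mg.
Total = 75 + 140 = 215 mg.

215 mg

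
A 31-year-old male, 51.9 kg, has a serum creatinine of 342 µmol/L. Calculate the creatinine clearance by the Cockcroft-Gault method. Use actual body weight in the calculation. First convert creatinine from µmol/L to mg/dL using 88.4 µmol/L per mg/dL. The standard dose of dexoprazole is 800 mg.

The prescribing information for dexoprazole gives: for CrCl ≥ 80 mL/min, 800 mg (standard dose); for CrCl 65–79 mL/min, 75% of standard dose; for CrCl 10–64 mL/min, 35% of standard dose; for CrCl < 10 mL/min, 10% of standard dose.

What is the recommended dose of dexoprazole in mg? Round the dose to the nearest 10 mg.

280 mg

SCr = 342 / 88.4 = 3.869 mg/dL
CrCl = (140 − 31) × 51.9 / (72 × 3.869) = 5657.1 / 278.57 ≈ 20.3 mL/min
CrCl ≈ 20 mL/min → bracket 10–64 mL/min.
35% of 800 mg = 280 mg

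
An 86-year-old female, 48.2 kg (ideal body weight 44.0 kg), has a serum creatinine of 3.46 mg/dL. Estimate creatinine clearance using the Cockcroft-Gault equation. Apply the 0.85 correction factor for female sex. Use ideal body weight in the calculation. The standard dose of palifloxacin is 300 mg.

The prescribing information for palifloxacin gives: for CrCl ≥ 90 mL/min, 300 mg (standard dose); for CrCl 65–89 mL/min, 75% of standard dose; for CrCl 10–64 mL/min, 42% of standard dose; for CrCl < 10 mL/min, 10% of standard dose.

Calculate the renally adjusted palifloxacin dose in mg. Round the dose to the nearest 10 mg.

30 mg

CrCl = (140 − 86) × 44 / (72 × 3.46) × 0.85 = 2376.0 / 249.12 × 0.85 ≈ 8.1 mL/min
CrCl ≈ 8 mL/min → bracket < 10 mL/min.
10% of 300 mg = 30 mg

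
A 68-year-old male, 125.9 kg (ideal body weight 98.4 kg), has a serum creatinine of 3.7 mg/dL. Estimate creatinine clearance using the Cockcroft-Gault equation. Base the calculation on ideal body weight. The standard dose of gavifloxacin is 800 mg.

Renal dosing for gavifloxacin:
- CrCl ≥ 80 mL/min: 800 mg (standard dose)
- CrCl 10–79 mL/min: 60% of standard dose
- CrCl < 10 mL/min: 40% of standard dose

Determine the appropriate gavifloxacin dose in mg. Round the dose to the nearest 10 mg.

CrCl = (140 − 68) × 98.4 / (72 × 3.7) = 7084.8 / 266.40 ≈ 26.6 mL/min
CrCl ≈ 27 mL/min → bracket 10–79 mL/min.
60% of 800 mg = 480 mg

480 mg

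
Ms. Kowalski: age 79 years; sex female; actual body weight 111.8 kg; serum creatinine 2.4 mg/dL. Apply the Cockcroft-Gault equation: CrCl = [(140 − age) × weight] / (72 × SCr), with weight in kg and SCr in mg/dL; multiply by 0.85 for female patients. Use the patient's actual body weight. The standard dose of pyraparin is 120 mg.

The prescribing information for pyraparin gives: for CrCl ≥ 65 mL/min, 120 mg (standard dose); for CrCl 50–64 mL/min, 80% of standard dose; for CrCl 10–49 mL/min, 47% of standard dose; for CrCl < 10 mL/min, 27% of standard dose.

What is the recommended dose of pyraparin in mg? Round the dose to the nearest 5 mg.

CrCl = (140 − 79) × 111.8 / (72 × 2.4) × 0.85 = 6819.8 / 172.80 × 0.85 ≈ 33.5 mL/min
CrCl ≈ 34 mL/min → bracket 10–49 mL/min.
47% of 120 mg = 56.4 mg → 55 mg

55 mg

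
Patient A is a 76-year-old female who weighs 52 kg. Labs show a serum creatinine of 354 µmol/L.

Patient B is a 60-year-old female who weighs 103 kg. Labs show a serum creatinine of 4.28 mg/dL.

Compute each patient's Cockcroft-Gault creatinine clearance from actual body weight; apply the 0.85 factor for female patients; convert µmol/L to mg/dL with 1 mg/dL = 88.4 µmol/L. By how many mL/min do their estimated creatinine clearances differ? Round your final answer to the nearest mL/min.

13 mL/min

Patient A: SCr = 354 / 88.4 = 4.005 mg/dL
Patient A: CrCl = (140 − 76) × 52 / (72 × 4.005) × 0.85 = 3328.0 / 288.36 × 0.85 ≈ 9.8 mL/min
Patient B: CrCl = (140 − 60) × 103 / (72 × 4.28) × 0.85 = 8240.0 / 308.16 × 0.85 ≈ 22.7 mL/min
|9.8 − 22.7| = 12.9 mL/min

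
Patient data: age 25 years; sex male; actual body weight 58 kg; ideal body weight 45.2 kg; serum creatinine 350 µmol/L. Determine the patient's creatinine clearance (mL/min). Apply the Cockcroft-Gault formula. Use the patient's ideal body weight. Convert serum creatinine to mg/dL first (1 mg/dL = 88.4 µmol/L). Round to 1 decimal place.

18.2 mL/min

SCr = 350 / 88.4 = 3.959 mg/dL
CrCl = (140 − 25) × 45.2 / (72 × 3.959) = 5198.0 / 285.05 ≈ 18.2 mL/min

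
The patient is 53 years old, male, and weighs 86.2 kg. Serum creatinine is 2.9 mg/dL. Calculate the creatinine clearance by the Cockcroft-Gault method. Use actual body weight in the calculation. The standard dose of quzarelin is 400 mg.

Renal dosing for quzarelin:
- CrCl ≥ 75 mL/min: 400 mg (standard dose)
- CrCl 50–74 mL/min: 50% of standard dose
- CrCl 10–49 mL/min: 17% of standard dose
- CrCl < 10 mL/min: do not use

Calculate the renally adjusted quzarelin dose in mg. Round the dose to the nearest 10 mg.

70 mg

CrCl = (140 − 53) × 86.2 / (72 × 2.9) = 7499.4 / 208.80 ≈ 35.9 mL/min
CrCl ≈ 36 mL/min → bracket 10–49 mL/min.
17% of 400 mg = 68 mg → 70 mg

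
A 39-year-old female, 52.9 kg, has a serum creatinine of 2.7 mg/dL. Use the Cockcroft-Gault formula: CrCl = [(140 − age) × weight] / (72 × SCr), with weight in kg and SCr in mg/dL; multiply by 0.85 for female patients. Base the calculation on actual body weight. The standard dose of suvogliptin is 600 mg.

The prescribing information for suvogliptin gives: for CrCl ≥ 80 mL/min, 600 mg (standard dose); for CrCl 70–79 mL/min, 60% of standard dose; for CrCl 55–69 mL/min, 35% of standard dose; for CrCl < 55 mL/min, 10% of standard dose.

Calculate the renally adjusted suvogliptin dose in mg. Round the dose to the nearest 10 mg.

CrCl = (140 − 39) × 52.9 / (72 × 2.7) × 0.85 = 5342.9 / 194.40 × 0.85 ≈ 23.4 mL/min
CrCl ≈ 23 mL/min → bracket < 55 mL/min.
10% of 600 mg = 60 mg

60 mg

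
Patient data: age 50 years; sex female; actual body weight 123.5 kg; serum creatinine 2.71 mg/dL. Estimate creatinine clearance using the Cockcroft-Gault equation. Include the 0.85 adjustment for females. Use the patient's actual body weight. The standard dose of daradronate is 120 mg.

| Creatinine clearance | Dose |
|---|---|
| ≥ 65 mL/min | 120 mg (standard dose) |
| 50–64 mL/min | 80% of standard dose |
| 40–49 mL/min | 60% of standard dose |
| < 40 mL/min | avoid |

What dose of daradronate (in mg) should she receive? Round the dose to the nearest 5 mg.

CrCl = (140 − 50) × 123.5 / (72 × 2.71) × 0.85 = 11115.0 / 195.12 × 0.85 ≈ 48.4 mL/min
CrCl ≈ 48 mL/min → bracket 40–49 mL/min.
60% of 120 mg = 72 mg → 70 mg

70 mg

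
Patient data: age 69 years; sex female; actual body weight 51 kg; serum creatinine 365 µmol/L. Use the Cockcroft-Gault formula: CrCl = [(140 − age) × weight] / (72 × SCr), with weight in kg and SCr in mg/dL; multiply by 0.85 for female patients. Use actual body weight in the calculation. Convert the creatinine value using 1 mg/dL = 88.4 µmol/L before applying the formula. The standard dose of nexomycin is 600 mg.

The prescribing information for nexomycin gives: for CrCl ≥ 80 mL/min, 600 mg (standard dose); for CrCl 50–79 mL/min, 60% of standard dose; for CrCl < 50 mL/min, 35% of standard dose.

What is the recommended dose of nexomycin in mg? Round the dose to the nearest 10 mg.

SCr = 365 / 88.4 = 4.129 mg/dL
CrCl = (140 − 69) × 51 / (72 × 4.129) × 0.85 = 3621.0 / 297.29 × 0.85 ≈ 10.4 mL/min
CrCl ≈ 10 mL/min → bracket < 50 mL/min.
35% of 600 mg = 210 mg

210 mg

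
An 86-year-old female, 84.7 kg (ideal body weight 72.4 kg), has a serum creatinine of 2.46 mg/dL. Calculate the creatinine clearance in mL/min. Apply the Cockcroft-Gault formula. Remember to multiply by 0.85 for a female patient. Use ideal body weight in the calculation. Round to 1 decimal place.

CrCl = (140 − 86) × 72.4 / (72 × 2.46) × 0.85 = 3909.6 / 177.12 × 0.85 ≈ 18.8 mL/min

18.8 mL/min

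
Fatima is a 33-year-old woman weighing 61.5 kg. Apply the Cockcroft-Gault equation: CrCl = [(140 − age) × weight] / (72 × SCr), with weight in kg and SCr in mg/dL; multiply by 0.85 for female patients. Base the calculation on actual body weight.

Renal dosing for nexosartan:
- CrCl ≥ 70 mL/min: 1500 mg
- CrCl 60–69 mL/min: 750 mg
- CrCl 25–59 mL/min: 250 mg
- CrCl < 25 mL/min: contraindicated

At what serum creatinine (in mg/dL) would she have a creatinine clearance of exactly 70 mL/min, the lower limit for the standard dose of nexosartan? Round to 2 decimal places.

1.11 mg/dL

Standard dose requires CrCl ≥ 70 mL/min.
Set (140 − 33) × 61.5 × 0.85 / (72 × SCr) = 70
SCr = (140 − 33) × 61.5 × 0.85 / (72 × 70) = 1.110 mg/dL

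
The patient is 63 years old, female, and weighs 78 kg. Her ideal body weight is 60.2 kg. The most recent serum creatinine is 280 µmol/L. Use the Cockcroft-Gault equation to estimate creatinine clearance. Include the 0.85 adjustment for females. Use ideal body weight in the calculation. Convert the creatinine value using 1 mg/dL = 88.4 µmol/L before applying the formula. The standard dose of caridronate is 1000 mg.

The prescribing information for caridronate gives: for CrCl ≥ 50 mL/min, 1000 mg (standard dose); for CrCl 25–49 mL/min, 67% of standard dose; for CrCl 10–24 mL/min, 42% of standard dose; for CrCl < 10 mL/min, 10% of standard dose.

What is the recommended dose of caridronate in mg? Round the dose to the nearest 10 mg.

SCr = 280 / 88.4 = 3.167 mg/dL
CrCl = (140 − 63) × 60.2 / (72 × 3.167) × 0.85 = 4635.4 / 228.02 × 0.85 ≈ 17.3 mL/min
CrCl ≈ 17 mL/min → bracket 10–24 mL/min.
42% of 1000 mg = 420 mg

420 mg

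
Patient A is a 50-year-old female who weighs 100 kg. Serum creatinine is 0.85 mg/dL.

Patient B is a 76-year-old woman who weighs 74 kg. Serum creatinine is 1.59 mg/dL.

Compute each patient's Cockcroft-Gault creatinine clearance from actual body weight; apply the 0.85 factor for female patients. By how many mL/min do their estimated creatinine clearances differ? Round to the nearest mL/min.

Patient A: CrCl = (140 − 50) × 100 / (72 × 0.85) × 0.85 = 9000.0 / 61.20 × 0.85 ≈ 125.0 mL/min
Patient B: CrCl = (140 − 76) × 74 / (72 × 1.59) × 0.85 = 4736.0 / 114.48 × 0.85 ≈ 35.2 mL/min
|125.0 − 35.2| = 89.8 mL/min

90 mL/min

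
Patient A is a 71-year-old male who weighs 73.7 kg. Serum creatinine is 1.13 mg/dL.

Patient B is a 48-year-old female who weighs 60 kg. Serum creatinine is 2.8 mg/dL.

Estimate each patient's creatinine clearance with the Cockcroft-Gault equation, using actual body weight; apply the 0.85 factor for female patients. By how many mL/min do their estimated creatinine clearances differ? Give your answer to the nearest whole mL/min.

Patient A: CrCl = (140 − 71) × 73.7 / (72 × 1.13) = 5085.3 / 81.36 ≈ 62.5 mL/min
Patient B: CrCl = (140 − 48) × 60 / (72 × 2.8) × 0.85 = 5520.0 / 201.60 × 0.85 ≈ 23.3 mL/min
|62.5 − 23.3| = 39.2 mL/min

39 mL/min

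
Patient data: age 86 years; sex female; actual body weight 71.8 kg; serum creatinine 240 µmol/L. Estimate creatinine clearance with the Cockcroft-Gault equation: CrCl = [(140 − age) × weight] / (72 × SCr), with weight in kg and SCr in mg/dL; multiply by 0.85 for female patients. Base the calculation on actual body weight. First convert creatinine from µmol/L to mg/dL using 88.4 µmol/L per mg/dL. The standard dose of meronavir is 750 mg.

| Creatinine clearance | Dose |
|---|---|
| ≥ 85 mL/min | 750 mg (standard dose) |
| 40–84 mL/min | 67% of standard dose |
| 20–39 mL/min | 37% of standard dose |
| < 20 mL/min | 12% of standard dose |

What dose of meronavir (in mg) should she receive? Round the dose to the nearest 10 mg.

SCr = 240 / 88.4 = 2.715 mg/dL
CrCl = (140 − 86) × 71.8 / (72 × 2.715) × 0.85 = 3877.2 / 195.48 × 0.85 ≈ 16.9 mL/min
CrCl ≈ 17 mL/min → bracket < 20 mL/min.
12% of 750 mg = 90 mg

90 mg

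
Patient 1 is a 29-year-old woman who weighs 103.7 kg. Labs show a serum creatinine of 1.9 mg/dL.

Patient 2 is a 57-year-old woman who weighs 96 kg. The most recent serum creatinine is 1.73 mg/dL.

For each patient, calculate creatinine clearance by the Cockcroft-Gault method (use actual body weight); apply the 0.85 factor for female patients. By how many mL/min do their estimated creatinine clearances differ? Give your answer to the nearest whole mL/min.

17 mL/min

Patient 1: CrCl = (140 − 29) × 103.7 / (72 × 1.9) × 0.85 = 11510.7 / 136.80 × 0.85 ≈ 71.5 mL/min
Patient 2: CrCl = (140 − 57) × 96 / (72 × 1.73) × 0.85 = 7968.0 / 124.56 × 0.85 ≈ 54.4 mL/min
|71.5 − 54.4| = 17.1 mL/min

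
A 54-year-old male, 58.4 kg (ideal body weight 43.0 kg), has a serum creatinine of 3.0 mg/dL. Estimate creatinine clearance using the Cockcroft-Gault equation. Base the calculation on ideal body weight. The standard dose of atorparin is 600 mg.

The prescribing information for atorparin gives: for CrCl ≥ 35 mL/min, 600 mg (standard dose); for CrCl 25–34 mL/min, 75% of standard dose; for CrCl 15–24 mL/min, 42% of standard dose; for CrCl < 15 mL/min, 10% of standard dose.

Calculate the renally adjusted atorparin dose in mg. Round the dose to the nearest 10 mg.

CrCl = (140 − 54) × 43 / (72 × 3) = 3698.0 / 216.00 ≈ 17.1 mL/min
CrCl ≈ 17 mL/min → bracket 15–24 mL/min.
42% of 600 mg = 252 mg → 250 mg

250 mg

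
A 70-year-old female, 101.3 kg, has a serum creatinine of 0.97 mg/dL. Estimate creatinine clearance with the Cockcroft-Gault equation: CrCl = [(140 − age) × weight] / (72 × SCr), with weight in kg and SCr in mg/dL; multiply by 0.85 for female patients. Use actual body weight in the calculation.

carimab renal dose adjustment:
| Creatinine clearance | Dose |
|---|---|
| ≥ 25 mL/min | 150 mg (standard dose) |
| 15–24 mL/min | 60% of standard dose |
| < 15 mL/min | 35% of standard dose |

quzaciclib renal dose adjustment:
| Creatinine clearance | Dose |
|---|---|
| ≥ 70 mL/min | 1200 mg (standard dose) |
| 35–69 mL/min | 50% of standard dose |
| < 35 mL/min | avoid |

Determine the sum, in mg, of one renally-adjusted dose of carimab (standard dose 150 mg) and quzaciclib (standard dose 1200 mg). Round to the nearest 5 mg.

CrCl = (140 − 70) × 101.3 / (72 × 0.97) × 0.85 = 7091.0 / 69.84 × 0.85 ≈ 86.3 mL/min
CrCl ≈ 86 mL/min.
carimab: ≥ 25 mL/min → 100% of 150 mg = 150 mg.
quzaciclib: ≥ 70 mL/min → 100% of 1200 mg = 1200 mg.
Total = 150 + 1200 = 1350 mg.

1350 mg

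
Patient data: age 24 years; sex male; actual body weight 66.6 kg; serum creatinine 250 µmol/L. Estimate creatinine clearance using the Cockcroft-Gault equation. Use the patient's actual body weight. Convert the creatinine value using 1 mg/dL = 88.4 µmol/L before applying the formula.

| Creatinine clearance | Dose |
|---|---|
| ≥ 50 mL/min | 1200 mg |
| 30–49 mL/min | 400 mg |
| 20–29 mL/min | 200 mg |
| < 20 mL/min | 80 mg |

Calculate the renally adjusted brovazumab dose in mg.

400 mg

SCr = 250 / 88.4 = 2.828 mg/dL
CrCl = (140 − 24) × 66.6 / (72 × 2.828) = 7725.6 / 203.62 ≈ 37.9 mL/min
CrCl ≈ 38 mL/min → bracket 30–49 mL/min.
Dose for this bracket: 400 mg.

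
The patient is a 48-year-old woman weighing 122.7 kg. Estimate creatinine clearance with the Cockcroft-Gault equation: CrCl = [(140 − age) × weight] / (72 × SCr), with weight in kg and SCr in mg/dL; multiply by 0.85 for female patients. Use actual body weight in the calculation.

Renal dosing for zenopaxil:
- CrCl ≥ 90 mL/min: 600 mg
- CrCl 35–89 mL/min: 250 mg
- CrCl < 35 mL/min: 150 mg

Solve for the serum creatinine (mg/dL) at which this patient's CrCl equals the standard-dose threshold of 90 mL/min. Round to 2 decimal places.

Standard dose requires CrCl ≥ 90 mL/min.
Set (140 − 48) × 122.7 × 0.85 / (72 × SCr) = 90
SCr = (140 − 48) × 122.7 × 0.85 / (72 × 90) = 1.481 mg/dL

1.48 mg/dL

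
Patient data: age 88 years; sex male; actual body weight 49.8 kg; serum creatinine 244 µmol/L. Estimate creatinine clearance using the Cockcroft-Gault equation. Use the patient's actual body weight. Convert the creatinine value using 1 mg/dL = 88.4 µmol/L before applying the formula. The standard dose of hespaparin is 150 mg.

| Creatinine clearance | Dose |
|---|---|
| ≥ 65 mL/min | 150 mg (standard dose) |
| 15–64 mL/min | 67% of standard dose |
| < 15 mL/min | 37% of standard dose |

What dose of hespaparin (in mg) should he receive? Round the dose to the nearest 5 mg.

55 mg

SCr = 244 / 88.4 = 2.76 mg/dL
CrCl = (140 − 88) × 49.8 / (72 × 2.76) = 2589.6 / 198.72 ≈ 13.0 mL/min
CrCl ≈ 13 mL/min → bracket < 15 mL/min.
37% of 150 mg = 55.5 mg → 55 mg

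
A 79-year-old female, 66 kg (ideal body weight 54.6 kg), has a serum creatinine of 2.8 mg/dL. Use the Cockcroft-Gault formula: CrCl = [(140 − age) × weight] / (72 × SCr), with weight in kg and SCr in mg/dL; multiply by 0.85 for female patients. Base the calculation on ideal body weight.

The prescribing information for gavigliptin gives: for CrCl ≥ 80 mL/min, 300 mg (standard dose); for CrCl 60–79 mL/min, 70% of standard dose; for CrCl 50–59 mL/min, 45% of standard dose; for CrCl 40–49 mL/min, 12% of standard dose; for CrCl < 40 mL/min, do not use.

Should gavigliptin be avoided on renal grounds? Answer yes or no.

yes

CrCl = (140 − 79) × 54.6 / (72 × 2.8) × 0.85 = 3330.6 / 201.60 × 0.85 ≈ 14.0 mL/min
CrCl ≈ 14 mL/min, which is < 40 mL/min.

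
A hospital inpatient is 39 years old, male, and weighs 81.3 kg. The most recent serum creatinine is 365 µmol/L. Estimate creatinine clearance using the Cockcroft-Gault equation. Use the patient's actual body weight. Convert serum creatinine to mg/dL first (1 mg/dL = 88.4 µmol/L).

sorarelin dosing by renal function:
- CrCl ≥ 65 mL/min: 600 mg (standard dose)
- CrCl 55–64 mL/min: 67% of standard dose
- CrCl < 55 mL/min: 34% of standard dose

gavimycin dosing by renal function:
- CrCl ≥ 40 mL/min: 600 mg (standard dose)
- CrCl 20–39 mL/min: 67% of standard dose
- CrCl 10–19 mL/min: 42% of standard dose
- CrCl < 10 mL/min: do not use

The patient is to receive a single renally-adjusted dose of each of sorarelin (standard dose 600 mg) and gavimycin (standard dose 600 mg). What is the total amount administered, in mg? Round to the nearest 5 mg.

SCr = 365 / 88.4 = 4.129 mg/dL
CrCl = (140 − 39) × 81.3 / (72 × 4.129) = 8211.3 / 297.29 ≈ 27.6 mL/min
CrCl ≈ 28 mL/min.
sorarelin: < 55 mL/min → 34% of 600 mg = 204 mg.
gavimycin: 20–39 mL/min → 67% of 600 mg = 402 mg.
Total = 204 + 402 = 606 mg.

605 mg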